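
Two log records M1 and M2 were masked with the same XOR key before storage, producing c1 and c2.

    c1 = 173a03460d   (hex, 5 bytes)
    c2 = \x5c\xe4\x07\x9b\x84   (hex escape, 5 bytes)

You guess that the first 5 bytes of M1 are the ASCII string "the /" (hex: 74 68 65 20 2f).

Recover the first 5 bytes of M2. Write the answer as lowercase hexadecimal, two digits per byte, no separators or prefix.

First, c1 ⊕ c2 = (M1 ⊕ K) ⊕ (M2 ⊕ K) = M1 ⊕ M2, so the key drops out. Then M2 = (M1 ⊕ M2) ⊕ M1 over the first 5 bytes.
byte 0: (17 XOR 5c) XOR 74 = 4b XOR 74 = 3f
byte 1: (3a XOR e4) XOR 68 = de XOR 68 = b6
byte 2: (03 XOR 07) XOR 65 = 04 XOR 65 = 61
byte 3: (46 XOR 9b) XOR 20 = dd XOR 20 = fd
byte 4: (0d XOR 84) XOR 2f = 89 XOR 2f = a6

3fb661fda6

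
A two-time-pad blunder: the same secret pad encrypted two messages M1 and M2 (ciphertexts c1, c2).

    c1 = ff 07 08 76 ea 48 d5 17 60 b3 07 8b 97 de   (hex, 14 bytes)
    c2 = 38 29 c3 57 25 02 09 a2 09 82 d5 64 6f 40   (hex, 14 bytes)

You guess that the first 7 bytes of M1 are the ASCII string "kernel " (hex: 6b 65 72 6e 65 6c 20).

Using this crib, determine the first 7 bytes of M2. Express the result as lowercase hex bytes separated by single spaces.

First, c1 ⊕ c2 = (M1 ⊕ K) ⊕ (M2 ⊕ K) = M1 ⊕ M2, so the key drops out. Then M2 = (M1 ⊕ M2) ⊕ M1 over the first 7 bytes.
byte 0: (ff xor 38) xor 6b = c7 xor 6b = ac
byte 1: (07 xor 29) xor 65 = 2e xor 65 = 4b
byte 2: (08 xor c3) xor 72 = cb xor 72 = b9
byte 3: (76 xor 57) xor 6e = 21 xor 6e = 4f
byte 4: (ea xor 25) xor 65 = cf xor 65 = aa
byte 5: (48 xor 02) xor 6c = 4a xor 6c = 26
byte 6: (d5 xor 09) xor 20 = dc xor 20 = fc

ac 4b b9 4f aa 26 fc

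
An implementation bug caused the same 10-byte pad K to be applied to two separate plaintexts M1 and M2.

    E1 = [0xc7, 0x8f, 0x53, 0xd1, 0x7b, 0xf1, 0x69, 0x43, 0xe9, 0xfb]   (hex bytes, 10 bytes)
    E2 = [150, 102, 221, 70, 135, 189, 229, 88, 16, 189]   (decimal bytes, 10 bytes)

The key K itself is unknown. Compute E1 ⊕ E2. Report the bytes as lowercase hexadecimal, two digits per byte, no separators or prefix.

51e98e97fc4c8c1bf946

E1 ⊕ E2 = (M1 ⊕ K) ⊕ (M2 ⊕ K) = M1 ⊕ M2 — the shared key cancels under XOR.
byte 0: c7 XOR 96 = 51
byte 1: 8f XOR 66 = e9
byte 2: 53 XOR dd = 8e
byte 3: d1 XOR 46 = 97
byte 4: 7b XOR 87 = fc
byte 5: f1 XOR bd = 4c
byte 6: 69 XOR e5 = 8c
byte 7: 43 XOR 58 = 1b
byte 8: e9 XOR 10 = f9
byte 9: fb XOR bd = 46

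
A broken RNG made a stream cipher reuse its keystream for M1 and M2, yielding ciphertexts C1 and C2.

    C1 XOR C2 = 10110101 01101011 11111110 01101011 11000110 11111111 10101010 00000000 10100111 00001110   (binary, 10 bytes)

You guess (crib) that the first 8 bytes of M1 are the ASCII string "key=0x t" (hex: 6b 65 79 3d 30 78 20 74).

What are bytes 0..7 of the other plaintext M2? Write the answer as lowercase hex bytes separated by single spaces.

de 0e 87 56 f6 87 8a 74

Since C1 ⊕ C2 = M1 ⊕ M2, XORing with the guessed M1 bytes yields the corresponding M2 bytes: M2 = (C1 ⊕ C2) ⊕ M1.
181 XOR 107 = 222
107 XOR 101 =  14
254 XOR 121 = 135
107 XOR  61 =  86
198 XOR  48 = 246
255 XOR 120 = 135
170 XOR  32 = 138
  0 XOR 116 = 116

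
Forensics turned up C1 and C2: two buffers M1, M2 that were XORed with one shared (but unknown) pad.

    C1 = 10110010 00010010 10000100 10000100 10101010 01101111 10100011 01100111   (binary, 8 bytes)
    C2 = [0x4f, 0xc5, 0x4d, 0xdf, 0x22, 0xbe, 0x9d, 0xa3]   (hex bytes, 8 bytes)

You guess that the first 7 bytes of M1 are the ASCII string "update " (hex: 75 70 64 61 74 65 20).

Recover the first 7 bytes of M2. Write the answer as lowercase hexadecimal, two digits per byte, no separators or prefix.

First, C1 ⊕ C2 = (M1 ⊕ K) ⊕ (M2 ⊕ K) = M1 ⊕ M2, so the key drops out. Then M2 = (M1 ⊕ M2) ⊕ M1 over the first 7 bytes.
byte 0: (b2 XOR 4f) XOR 75 = fd XOR 75 = 88
byte 1: (12 XOR c5) XOR 70 = d7 XOR 70 = a7
byte 2: (84 XOR 4d) XOR 64 = c9 XOR 64 = ad
byte 3: (84 XOR df) XOR 61 = 5b XOR 61 = 3a
byte 4: (aa XOR 22) XOR 74 = 88 XOR 74 = fc
byte 5: (6f XOR be) XOR 65 = d1 XOR 65 = b4
byte 6: (a3 XOR 9d) XOR 20 = 3e XOR 20 = 1e

88a7ad3afcb41e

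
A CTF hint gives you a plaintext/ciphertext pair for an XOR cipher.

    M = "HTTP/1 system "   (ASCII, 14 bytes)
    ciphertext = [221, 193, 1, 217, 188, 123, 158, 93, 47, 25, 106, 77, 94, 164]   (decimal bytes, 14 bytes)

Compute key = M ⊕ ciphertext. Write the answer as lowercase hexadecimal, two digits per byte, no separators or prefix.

Since ciphertext = M ⊕ key, XORing both sides with M gives key = M ⊕ ciphertext.
 72 XOR 221 = 149
 84 XOR 193 = 149
 84 XOR   1 =  85
 80 XOR 217 = 137
 47 XOR 188 = 147
 49 XOR 123 =  74
 32 XOR 158 = 190
115 XOR  93 =  46
121 XOR  47 =  86
115 XOR  25 = 106
116 XOR 106 =  30
101 XOR  77 =  40
109 XOR  94 =  51
 32 XOR 164 = 132

95955589934abe2e566a1e283384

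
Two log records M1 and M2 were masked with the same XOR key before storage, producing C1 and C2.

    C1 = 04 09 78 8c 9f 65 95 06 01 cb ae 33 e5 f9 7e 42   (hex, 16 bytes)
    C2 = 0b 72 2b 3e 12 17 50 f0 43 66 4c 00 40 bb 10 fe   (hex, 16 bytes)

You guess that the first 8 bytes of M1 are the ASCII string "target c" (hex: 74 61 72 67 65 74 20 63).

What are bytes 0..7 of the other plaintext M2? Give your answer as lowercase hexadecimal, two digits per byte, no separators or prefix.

First, C1 ⊕ C2 = (M1 ⊕ K) ⊕ (M2 ⊕ K) = M1 ⊕ M2, so the key drops out. Then M2 = (M1 ⊕ M2) ⊕ M1 over the first 8 bytes.
byte 0: (04 ⊕ 0b) ⊕ 74 = 0f ⊕ 74 = 7b
byte 1: (09 ⊕ 72) ⊕ 61 = 7b ⊕ 61 = 1a
byte 2: (78 ⊕ 2b) ⊕ 72 = 53 ⊕ 72 = 21
byte 3: (8c ⊕ 3e) ⊕ 67 = b2 ⊕ 67 = d5
byte 4: (9f ⊕ 12) ⊕ 65 = 8d ⊕ 65 = e8
byte 5: (65 ⊕ 17) ⊕ 74 = 72 ⊕ 74 = 06
byte 6: (95 ⊕ 50) ⊕ 20 = c5 ⊕ 20 = e5
byte 7: (06 ⊕ f0) ⊕ 63 = f6 ⊕ 63 = 95

7b1a21d5e806e595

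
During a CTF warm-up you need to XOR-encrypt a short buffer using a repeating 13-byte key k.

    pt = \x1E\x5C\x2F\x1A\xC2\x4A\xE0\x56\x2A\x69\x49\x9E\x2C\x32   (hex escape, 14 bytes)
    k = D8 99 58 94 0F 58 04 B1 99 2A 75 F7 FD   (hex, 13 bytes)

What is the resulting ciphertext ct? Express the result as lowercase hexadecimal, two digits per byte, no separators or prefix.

The 13-byte key repeats, so the effective keystream is d8 99 58 94 0f 58 04 b1 99 2a 75 f7 fd d8.
byte 0: 1e xor d8 = c6
byte 1: 5c xor 99 = c5
byte 2: 2f xor 58 = 77
byte 3: 1a xor 94 = 8e
byte 4: c2 xor 0f = cd
byte 5: 4a xor 58 = 12
byte 6: e0 xor 04 = e4
byte 7: 56 xor b1 = e7
byte 8: 2a xor 99 = b3
byte 9: 69 xor 2a = 43
byte 10: 49 xor 75 = 3c
byte 11: 9e xor f7 = 69
byte 12: 2c xor fd = d1
byte 13: 32 xor d8 = ea

c6c5778ecd12e4e7b3433c69d1ea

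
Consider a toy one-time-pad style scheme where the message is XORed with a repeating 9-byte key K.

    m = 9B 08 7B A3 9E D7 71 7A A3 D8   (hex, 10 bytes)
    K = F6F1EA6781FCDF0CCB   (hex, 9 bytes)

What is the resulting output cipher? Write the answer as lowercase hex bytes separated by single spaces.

6d f9 91 c4 1f 2b ae 76 68 2e

The 9-byte key repeats, so the effective keystream is f6 f1 ea 67 81 fc df 0c cb f6.
byte 0: 155 ⊕ 246 = 109
byte 1:   8 ⊕ 241 = 249
byte 2: 123 ⊕ 234 = 145
byte 3: 163 ⊕ 103 = 196
byte 4: 158 ⊕ 129 =  31
byte 5: 215 ⊕ 252 =  43
byte 6: 113 ⊕ 223 = 174
byte 7: 122 ⊕  12 = 118
byte 8: 163 ⊕ 203 = 104
byte 9: 216 ⊕ 246 =  46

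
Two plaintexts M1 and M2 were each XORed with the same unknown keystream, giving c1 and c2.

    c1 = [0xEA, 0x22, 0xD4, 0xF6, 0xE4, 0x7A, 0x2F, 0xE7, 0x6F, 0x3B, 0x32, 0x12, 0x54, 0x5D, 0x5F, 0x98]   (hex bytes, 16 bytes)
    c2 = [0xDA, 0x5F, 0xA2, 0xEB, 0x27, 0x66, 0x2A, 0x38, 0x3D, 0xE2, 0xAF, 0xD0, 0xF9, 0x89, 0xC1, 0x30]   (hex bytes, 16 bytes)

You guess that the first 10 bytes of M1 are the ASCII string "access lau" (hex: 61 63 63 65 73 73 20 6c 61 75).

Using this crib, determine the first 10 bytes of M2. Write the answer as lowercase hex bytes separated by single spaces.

First, c1 ⊕ c2 = (M1 ⊕ K) ⊕ (M2 ⊕ K) = M1 ⊕ M2, so the key drops out. Then M2 = (M1 ⊕ M2) ⊕ M1 over the first 10 bytes.
byte 0: (ea xor da) xor 61 = 30 xor 61 = 51
byte 1: (22 xor 5f) xor 63 = 7d xor 63 = 1e
byte 2: (d4 xor a2) xor 63 = 76 xor 63 = 15
byte 3: (f6 xor eb) xor 65 = 1d xor 65 = 78
byte 4: (e4 xor 27) xor 73 = c3 xor 73 = b0
byte 5: (7a xor 66) xor 73 = 1c xor 73 = 6f
byte 6: (2f xor 2a) xor 20 = 05 xor 20 = 25
byte 7: (e7 xor 38) xor 6c = df xor 6c = b3
byte 8: (6f xor 3d) xor 61 = 52 xor 61 = 33
byte 9: (3b xor e2) xor 75 = d9 xor 75 = ac

51 1e 15 78 b0 6f 25 b3 33 ac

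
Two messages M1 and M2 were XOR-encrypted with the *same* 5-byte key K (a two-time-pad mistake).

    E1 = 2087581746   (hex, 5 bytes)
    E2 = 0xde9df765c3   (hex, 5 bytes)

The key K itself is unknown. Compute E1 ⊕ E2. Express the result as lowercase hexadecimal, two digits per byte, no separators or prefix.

E1 ⊕ E2 = (M1 ⊕ K) ⊕ (M2 ⊕ K) = M1 ⊕ M2 — the shared key cancels under XOR.
20 XOR de = fe
87 XOR 9d = 1a
58 XOR f7 = af
17 XOR 65 = 72
46 XOR c3 = 85

fe1aaf7285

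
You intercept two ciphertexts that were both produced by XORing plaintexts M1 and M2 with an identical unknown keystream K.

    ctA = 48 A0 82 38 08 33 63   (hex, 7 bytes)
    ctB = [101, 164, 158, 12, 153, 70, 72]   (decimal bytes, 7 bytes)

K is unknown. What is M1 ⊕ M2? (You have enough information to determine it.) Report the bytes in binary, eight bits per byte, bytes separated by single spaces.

ctA ⊕ ctB = (M1 ⊕ K) ⊕ (M2 ⊕ K) = M1 ⊕ M2 — the shared key cancels under XOR.
48 XOR 65 = 2d
a0 XOR a4 = 04
82 XOR 9e = 1c
38 XOR 0c = 34
08 XOR 99 = 91
33 XOR 46 = 75
63 XOR 48 = 2b

00101101 00000100 00011100 00110100 10010001 01110101 00101011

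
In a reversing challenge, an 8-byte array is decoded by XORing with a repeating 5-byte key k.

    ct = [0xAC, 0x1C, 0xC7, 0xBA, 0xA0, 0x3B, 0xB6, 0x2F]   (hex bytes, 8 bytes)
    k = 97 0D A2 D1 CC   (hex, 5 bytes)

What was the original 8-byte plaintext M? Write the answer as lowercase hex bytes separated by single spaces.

The 5-byte key repeats, so the effective keystream is 97 0d a2 d1 cc 97 0d a2.
byte 0: 172 ^ 151 =  59
byte 1:  28 ^  13 =  17
byte 2: 199 ^ 162 = 101
byte 3: 186 ^ 209 = 107
byte 4: 160 ^ 204 = 108
byte 5:  59 ^ 151 = 172
byte 6: 182 ^  13 = 187
byte 7:  47 ^ 162 = 141

3b 11 65 6b 6c ac bb 8d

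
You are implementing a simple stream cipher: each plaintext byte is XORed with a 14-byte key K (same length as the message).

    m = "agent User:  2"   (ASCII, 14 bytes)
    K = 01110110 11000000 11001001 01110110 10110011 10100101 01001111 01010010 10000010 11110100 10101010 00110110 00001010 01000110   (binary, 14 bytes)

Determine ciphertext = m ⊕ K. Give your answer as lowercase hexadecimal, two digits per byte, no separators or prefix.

61 ⊕ 76 = 17
67 ⊕ c0 = a7
65 ⊕ c9 = ac
6e ⊕ 76 = 18
74 ⊕ b3 = c7
20 ⊕ a5 = 85
55 ⊕ 4f = 1a
73 ⊕ 52 = 21
65 ⊕ 82 = e7
72 ⊕ f4 = 86
3a ⊕ aa = 90
20 ⊕ 36 = 16
20 ⊕ 0a = 2a
32 ⊕ 46 = 74

17a7ac18c7851a21e78690162a74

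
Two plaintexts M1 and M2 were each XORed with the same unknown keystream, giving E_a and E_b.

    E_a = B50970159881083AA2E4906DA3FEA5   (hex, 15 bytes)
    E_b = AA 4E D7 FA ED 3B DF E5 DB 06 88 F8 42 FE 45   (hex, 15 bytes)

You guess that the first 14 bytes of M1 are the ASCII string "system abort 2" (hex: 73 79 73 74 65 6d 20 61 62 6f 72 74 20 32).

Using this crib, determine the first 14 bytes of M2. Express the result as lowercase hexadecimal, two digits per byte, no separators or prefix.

6c3ed49b10d7f7be1b8d6ae1c132

First, E_a ⊕ E_b = (M1 ⊕ K) ⊕ (M2 ⊕ K) = M1 ⊕ M2, so the key drops out. Then M2 = (M1 ⊕ M2) ⊕ M1 over the first 14 bytes.
byte 0: (b5 xor aa) xor 73 = 1f xor 73 = 6c
byte 1: (09 xor 4e) xor 79 = 47 xor 79 = 3e
byte 2: (70 xor d7) xor 73 = a7 xor 73 = d4
byte 3: (15 xor fa) xor 74 = ef xor 74 = 9b
byte 4: (98 xor ed) xor 65 = 75 xor 65 = 10
byte 5: (81 xor 3b) xor 6d = ba xor 6d = d7
byte 6: (08 xor df) xor 20 = d7 xor 20 = f7
byte 7: (3a xor e5) xor 61 = df xor 61 = be
byte 8: (a2 xor db) xor 62 = 79 xor 62 = 1b
byte 9: (e4 xor 06) xor 6f = e2 xor 6f = 8d
byte 10: (90 xor 88) xor 72 = 18 xor 72 = 6a
byte 11: (6d xor f8) xor 74 = 95 xor 74 = e1
byte 12: (a3 xor 42) xor 20 = e1 xor 20 = c1
byte 13: (fe xor fe) xor 32 = 00 xor 32 = 32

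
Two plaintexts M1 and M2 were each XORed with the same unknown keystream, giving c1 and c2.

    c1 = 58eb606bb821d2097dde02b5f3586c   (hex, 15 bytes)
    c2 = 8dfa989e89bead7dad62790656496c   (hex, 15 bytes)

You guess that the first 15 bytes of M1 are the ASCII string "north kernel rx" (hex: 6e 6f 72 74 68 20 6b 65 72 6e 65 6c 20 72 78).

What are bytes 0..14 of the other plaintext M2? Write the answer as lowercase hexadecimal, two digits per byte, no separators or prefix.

First, c1 ⊕ c2 = (M1 ⊕ K) ⊕ (M2 ⊕ K) = M1 ⊕ M2, so the key drops out. Then M2 = (M1 ⊕ M2) ⊕ M1 over the first 15 bytes.
byte 0: (58 ⊕ 8d) ⊕ 6e = d5 ⊕ 6e = bb
byte 1: (eb ⊕ fa) ⊕ 6f = 11 ⊕ 6f = 7e
byte 2: (60 ⊕ 98) ⊕ 72 = f8 ⊕ 72 = 8a
byte 3: (6b ⊕ 9e) ⊕ 74 = f5 ⊕ 74 = 81
byte 4: (b8 ⊕ 89) ⊕ 68 = 31 ⊕ 68 = 59
byte 5: (21 ⊕ be) ⊕ 20 = 9f ⊕ 20 = bf
byte 6: (d2 ⊕ ad) ⊕ 6b = 7f ⊕ 6b = 14
byte 7: (09 ⊕ 7d) ⊕ 65 = 74 ⊕ 65 = 11
byte 8: (7d ⊕ ad) ⊕ 72 = d0 ⊕ 72 = a2
byte 9: (de ⊕ 62) ⊕ 6e = bc ⊕ 6e = d2
byte 10: (02 ⊕ 79) ⊕ 65 = 7b ⊕ 65 = 1e
byte 11: (b5 ⊕ 06) ⊕ 6c = b3 ⊕ 6c = df
byte 12: (f3 ⊕ 56) ⊕ 20 = a5 ⊕ 20 = 85
byte 13: (58 ⊕ 49) ⊕ 72 = 11 ⊕ 72 = 63
byte 14: (6c ⊕ 6c) ⊕ 78 = 00 ⊕ 78 = 78

bb7e8a8159bf1411a2d21edf856378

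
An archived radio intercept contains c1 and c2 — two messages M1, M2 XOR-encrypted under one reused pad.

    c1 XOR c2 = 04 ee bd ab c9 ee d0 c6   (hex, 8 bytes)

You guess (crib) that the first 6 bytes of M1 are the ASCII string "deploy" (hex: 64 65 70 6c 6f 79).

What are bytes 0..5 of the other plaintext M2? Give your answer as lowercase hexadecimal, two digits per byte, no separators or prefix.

608bcdc7a697

Since c1 ⊕ c2 = M1 ⊕ M2, XORing with the guessed M1 bytes yields the corresponding M2 bytes: M2 = (c1 ⊕ c2) ⊕ M1.
04 XOR 64 = 60
ee XOR 65 = 8b
bd XOR 70 = cd
ab XOR 6c = c7
c9 XOR 6f = a6
ee XOR 79 = 97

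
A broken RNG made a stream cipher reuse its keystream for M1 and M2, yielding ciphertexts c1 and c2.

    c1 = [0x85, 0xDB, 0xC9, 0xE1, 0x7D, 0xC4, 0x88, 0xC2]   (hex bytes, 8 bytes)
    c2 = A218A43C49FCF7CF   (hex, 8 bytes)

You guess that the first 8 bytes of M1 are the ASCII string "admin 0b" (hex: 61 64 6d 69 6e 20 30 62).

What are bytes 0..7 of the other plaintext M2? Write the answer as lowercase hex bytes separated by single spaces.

46 a7 00 b4 5a 18 4f 6f

First, c1 ⊕ c2 = (M1 ⊕ K) ⊕ (M2 ⊕ K) = M1 ⊕ M2, so the key drops out. Then M2 = (M1 ⊕ M2) ⊕ M1 over the first 8 bytes.
byte 0: (85 ⊕ a2) ⊕ 61 = 27 ⊕ 61 = 46
byte 1: (db ⊕ 18) ⊕ 64 = c3 ⊕ 64 = a7
byte 2: (c9 ⊕ a4) ⊕ 6d = 6d ⊕ 6d = 00
byte 3: (e1 ⊕ 3c) ⊕ 69 = dd ⊕ 69 = b4
byte 4: (7d ⊕ 49) ⊕ 6e = 34 ⊕ 6e = 5a
byte 5: (c4 ⊕ fc) ⊕ 20 = 38 ⊕ 20 = 18
byte 6: (88 ⊕ f7) ⊕ 30 = 7f ⊕ 30 = 4f
byte 7: (c2 ⊕ cf) ⊕ 62 = 0d ⊕ 62 = 6f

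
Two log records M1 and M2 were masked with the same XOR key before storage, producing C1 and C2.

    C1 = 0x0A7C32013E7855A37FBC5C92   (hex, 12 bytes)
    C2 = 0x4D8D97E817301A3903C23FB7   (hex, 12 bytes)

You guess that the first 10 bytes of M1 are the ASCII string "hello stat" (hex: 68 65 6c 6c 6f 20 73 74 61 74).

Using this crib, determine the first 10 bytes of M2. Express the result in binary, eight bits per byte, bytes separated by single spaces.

First, C1 ⊕ C2 = (M1 ⊕ K) ⊕ (M2 ⊕ K) = M1 ⊕ M2, so the key drops out. Then M2 = (M1 ⊕ M2) ⊕ M1 over the first 10 bytes.
byte 0: (0a XOR 4d) XOR 68 = 47 XOR 68 = 2f
byte 1: (7c XOR 8d) XOR 65 = f1 XOR 65 = 94
byte 2: (32 XOR 97) XOR 6c = a5 XOR 6c = c9
byte 3: (01 XOR e8) XOR 6c = e9 XOR 6c = 85
byte 4: (3e XOR 17) XOR 6f = 29 XOR 6f = 46
byte 5: (78 XOR 30) XOR 20 = 48 XOR 20 = 68
byte 6: (55 XOR 1a) XOR 73 = 4f XOR 73 = 3c
byte 7: (a3 XOR 39) XOR 74 = 9a XOR 74 = ee
byte 8: (7f XOR 03) XOR 61 = 7c XOR 61 = 1d
byte 9: (bc XOR c2) XOR 74 = 7e XOR 74 = 0a

00101111 10010100 11001001 10000101 01000110 01101000 00111100 11101110 00011101 00001010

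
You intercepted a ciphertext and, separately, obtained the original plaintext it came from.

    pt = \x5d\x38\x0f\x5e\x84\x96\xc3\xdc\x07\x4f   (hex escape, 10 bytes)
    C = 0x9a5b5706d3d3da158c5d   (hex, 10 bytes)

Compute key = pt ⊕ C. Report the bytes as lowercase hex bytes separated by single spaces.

Since C = pt ⊕ key, XORing both sides with pt gives key = pt ⊕ C.
 93 ⊕ 154 = 199
 56 ⊕  91 =  99
 15 ⊕  87 =  88
 94 ⊕   6 =  88
132 ⊕ 211 =  87
150 ⊕ 211 =  69
195 ⊕ 218 =  25
220 ⊕  21 = 201
  7 ⊕ 140 = 139
 79 ⊕  93 =  18

c7 63 58 58 57 45 19 c9 8b 12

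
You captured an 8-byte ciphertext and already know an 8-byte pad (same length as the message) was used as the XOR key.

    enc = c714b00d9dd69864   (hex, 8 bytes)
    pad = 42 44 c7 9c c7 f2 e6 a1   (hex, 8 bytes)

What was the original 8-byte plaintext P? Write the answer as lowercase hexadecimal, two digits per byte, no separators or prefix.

855077915a247ec5

byte 0: c7 xor 42 = 85
byte 1: 14 xor 44 = 50
byte 2: b0 xor c7 = 77
byte 3: 0d xor 9c = 91
byte 4: 9d xor c7 = 5a
byte 5: d6 xor f2 = 24
byte 6: 98 xor e6 = 7e
byte 7: 64 xor a1 = c5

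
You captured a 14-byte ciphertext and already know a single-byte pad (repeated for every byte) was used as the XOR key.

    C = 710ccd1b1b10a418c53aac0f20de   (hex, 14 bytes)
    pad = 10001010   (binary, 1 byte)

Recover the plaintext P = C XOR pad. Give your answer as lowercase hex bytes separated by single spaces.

The 1-byte key repeats, so the effective keystream is 8a 8a 8a 8a 8a 8a 8a 8a 8a 8a 8a 8a 8a 8a.
byte 0: 71 ⊕ 8a = fb
byte 1: 0c ⊕ 8a = 86
byte 2: cd ⊕ 8a = 47
byte 3: 1b ⊕ 8a = 91
byte 4: 1b ⊕ 8a = 91
byte 5: 10 ⊕ 8a = 9a
byte 6: a4 ⊕ 8a = 2e
byte 7: 18 ⊕ 8a = 92
byte 8: c5 ⊕ 8a = 4f
byte 9: 3a ⊕ 8a = b0
byte 10: ac ⊕ 8a = 26
byte 11: 0f ⊕ 8a = 85
byte 12: 20 ⊕ 8a = aa
byte 13: de ⊕ 8a = 54

fb 86 47 91 91 9a 2e 92 4f b0 26 85 aa 54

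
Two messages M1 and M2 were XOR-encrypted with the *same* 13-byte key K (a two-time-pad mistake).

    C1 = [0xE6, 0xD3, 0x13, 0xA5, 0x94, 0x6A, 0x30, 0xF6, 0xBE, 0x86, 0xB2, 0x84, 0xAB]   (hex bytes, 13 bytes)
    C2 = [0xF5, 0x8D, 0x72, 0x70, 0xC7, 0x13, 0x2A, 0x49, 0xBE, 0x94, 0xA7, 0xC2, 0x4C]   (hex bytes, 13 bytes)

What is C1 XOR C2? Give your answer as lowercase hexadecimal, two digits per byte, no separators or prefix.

C1 ⊕ C2 = (M1 ⊕ K) ⊕ (M2 ⊕ K) = M1 ⊕ M2 — the shared key cancels under XOR.
byte 0: e6 xor f5 = 13
byte 1: d3 xor 8d = 5e
byte 2: 13 xor 72 = 61
byte 3: a5 xor 70 = d5
byte 4: 94 xor c7 = 53
byte 5: 6a xor 13 = 79
byte 6: 30 xor 2a = 1a
byte 7: f6 xor 49 = bf
byte 8: be xor be = 00
byte 9: 86 xor 94 = 12
byte 10: b2 xor a7 = 15
byte 11: 84 xor c2 = 46
byte 12: ab xor 4c = e7

135e61d553791abf00121546e7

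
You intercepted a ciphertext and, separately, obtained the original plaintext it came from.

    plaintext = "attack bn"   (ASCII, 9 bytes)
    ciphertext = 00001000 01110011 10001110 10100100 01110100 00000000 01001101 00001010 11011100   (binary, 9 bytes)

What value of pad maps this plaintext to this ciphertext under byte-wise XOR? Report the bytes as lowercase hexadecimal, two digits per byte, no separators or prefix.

Since ciphertext = plaintext ⊕ pad, XORing both sides with plaintext gives pad = plaintext ⊕ ciphertext.
61 ⊕ 08 = 69
74 ⊕ 73 = 07
74 ⊕ 8e = fa
61 ⊕ a4 = c5
63 ⊕ 74 = 17
6b ⊕ 00 = 6b
20 ⊕ 4d = 6d
62 ⊕ 0a = 68
6e ⊕ dc = b2

6907fac5176b6d68b2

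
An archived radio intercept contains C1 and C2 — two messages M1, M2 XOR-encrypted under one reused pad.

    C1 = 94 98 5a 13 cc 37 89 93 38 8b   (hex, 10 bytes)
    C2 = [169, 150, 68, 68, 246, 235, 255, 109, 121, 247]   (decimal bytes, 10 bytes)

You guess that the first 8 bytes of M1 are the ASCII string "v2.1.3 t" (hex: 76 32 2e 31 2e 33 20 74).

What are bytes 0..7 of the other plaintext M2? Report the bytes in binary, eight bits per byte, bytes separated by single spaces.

First, C1 ⊕ C2 = (M1 ⊕ K) ⊕ (M2 ⊕ K) = M1 ⊕ M2, so the key drops out. Then M2 = (M1 ⊕ M2) ⊕ M1 over the first 8 bytes.
byte 0: (94 ⊕ a9) ⊕ 76 = 3d ⊕ 76 = 4b
byte 1: (98 ⊕ 96) ⊕ 32 = 0e ⊕ 32 = 3c
byte 2: (5a ⊕ 44) ⊕ 2e = 1e ⊕ 2e = 30
byte 3: (13 ⊕ 44) ⊕ 31 = 57 ⊕ 31 = 66
byte 4: (cc ⊕ f6) ⊕ 2e = 3a ⊕ 2e = 14
byte 5: (37 ⊕ eb) ⊕ 33 = dc ⊕ 33 = ef
byte 6: (89 ⊕ ff) ⊕ 20 = 76 ⊕ 20 = 56
byte 7: (93 ⊕ 6d) ⊕ 74 = fe ⊕ 74 = 8a

01001011 00111100 00110000 01100110 00010100 11101111 01010110 10001010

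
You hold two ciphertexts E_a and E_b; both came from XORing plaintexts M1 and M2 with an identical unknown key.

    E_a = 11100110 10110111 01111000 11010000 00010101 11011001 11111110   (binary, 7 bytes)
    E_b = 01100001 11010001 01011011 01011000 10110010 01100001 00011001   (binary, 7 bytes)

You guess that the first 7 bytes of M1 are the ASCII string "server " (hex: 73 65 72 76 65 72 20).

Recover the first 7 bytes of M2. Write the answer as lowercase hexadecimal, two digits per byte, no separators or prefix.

First, E_a ⊕ E_b = (M1 ⊕ K) ⊕ (M2 ⊕ K) = M1 ⊕ M2, so the key drops out. Then M2 = (M1 ⊕ M2) ⊕ M1 over the first 7 bytes.
byte 0: (e6 XOR 61) XOR 73 = 87 XOR 73 = f4
byte 1: (b7 XOR d1) XOR 65 = 66 XOR 65 = 03
byte 2: (78 XOR 5b) XOR 72 = 23 XOR 72 = 51
byte 3: (d0 XOR 58) XOR 76 = 88 XOR 76 = fe
byte 4: (15 XOR b2) XOR 65 = a7 XOR 65 = c2
byte 5: (d9 XOR 61) XOR 72 = b8 XOR 72 = ca
byte 6: (fe XOR 19) XOR 20 = e7 XOR 20 = c7

f40351fec2cac7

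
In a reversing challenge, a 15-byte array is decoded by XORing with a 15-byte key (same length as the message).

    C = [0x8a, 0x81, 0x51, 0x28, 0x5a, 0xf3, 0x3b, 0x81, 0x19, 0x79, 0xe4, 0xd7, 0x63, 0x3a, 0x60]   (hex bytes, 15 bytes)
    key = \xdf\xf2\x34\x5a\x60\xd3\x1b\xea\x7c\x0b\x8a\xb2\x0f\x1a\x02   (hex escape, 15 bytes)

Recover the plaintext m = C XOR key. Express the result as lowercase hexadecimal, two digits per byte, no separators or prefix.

557365723a20206b65726e656c2062

8a ^ df = 55
81 ^ f2 = 73
51 ^ 34 = 65
28 ^ 5a = 72
5a ^ 60 = 3a
f3 ^ d3 = 20
3b ^ 1b = 20
81 ^ ea = 6b
19 ^ 7c = 65
79 ^ 0b = 72
e4 ^ 8a = 6e
d7 ^ b2 = 65
63 ^ 0f = 6c
3a ^ 1a = 20
60 ^ 02 = 62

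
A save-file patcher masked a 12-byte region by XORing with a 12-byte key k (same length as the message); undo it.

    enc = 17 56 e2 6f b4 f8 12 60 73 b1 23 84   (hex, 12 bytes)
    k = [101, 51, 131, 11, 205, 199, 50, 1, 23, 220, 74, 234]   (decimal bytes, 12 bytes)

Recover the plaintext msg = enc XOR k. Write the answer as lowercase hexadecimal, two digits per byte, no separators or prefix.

17 xor 65 = 72
56 xor 33 = 65
e2 xor 83 = 61
6f xor 0b = 64
b4 xor cd = 79
f8 xor c7 = 3f
12 xor 32 = 20
60 xor 01 = 61
73 xor 17 = 64
b1 xor dc = 6d
23 xor 4a = 69
84 xor ea = 6e

72656164793f2061646d696e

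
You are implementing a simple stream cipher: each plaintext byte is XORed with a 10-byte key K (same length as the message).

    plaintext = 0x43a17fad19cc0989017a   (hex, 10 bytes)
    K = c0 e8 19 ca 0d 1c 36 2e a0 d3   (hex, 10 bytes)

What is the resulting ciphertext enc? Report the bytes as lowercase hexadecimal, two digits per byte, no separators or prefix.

8349666714d03fa7a1a9

XOR is its own inverse, so applying the key byte-wise gives the result directly.
43 ^ c0 = 83
a1 ^ e8 = 49
7f ^ 19 = 66
ad ^ ca = 67
19 ^ 0d = 14
cc ^ 1c = d0
09 ^ 36 = 3f
89 ^ 2e = a7
01 ^ a0 = a1
7a ^ d3 = a9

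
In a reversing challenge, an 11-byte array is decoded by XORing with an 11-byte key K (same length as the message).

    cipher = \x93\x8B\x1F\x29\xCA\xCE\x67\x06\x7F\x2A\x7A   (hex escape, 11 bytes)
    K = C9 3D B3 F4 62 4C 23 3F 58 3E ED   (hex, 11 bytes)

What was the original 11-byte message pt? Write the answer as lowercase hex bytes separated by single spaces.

5a b6 ac dd a8 82 44 39 27 14 97

93 xor c9 = 5a
8b xor 3d = b6
1f xor b3 = ac
29 xor f4 = dd
ca xor 62 = a8
ce xor 4c = 82
67 xor 23 = 44
06 xor 3f = 39
7f xor 58 = 27
2a xor 3e = 14
7a xor ed = 97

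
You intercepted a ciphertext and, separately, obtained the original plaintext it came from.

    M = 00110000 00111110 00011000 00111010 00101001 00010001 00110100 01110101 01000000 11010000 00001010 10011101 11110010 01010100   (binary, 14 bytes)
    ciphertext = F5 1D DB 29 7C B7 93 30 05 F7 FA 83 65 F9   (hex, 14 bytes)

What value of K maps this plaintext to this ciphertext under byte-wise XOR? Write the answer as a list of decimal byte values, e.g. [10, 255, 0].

Since ciphertext = M ⊕ K, XORing both sides with M gives K = M ⊕ ciphertext.
30 ^ f5 = c5
3e ^ 1d = 23
18 ^ db = c3
3a ^ 29 = 13
29 ^ 7c = 55
11 ^ b7 = a6
34 ^ 93 = a7
75 ^ 30 = 45
40 ^ 05 = 45
d0 ^ f7 = 27
0a ^ fa = f0
9d ^ 83 = 1e
f2 ^ 65 = 97
54 ^ f9 = ad

[197, 35, 195, 19, 85, 166, 167, 69, 69, 39, 240, 30, 151, 173]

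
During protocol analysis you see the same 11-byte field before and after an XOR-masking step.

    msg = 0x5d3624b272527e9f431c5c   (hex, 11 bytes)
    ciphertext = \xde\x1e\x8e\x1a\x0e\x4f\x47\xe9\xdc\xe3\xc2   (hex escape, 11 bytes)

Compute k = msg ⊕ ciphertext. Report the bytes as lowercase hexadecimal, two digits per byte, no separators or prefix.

8328aaa87c1d39769fff9e

Since ciphertext = msg ⊕ k, XORing both sides with msg gives k = msg ⊕ ciphertext.
5d ^ de = 83
36 ^ 1e = 28
24 ^ 8e = aa
b2 ^ 1a = a8
72 ^ 0e = 7c
52 ^ 4f = 1d
7e ^ 47 = 39
9f ^ e9 = 76
43 ^ dc = 9f
1c ^ e3 = ff
5c ^ c2 = 9e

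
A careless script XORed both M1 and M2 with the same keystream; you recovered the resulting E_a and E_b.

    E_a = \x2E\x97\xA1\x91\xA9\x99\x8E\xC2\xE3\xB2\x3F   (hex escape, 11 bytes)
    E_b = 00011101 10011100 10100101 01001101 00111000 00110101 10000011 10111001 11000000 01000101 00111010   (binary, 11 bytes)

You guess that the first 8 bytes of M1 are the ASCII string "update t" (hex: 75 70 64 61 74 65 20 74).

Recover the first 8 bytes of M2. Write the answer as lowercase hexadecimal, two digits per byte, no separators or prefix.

First, E_a ⊕ E_b = (M1 ⊕ K) ⊕ (M2 ⊕ K) = M1 ⊕ M2, so the key drops out. Then M2 = (M1 ⊕ M2) ⊕ M1 over the first 8 bytes.
byte 0: (2e ⊕ 1d) ⊕ 75 = 33 ⊕ 75 = 46
byte 1: (97 ⊕ 9c) ⊕ 70 = 0b ⊕ 70 = 7b
byte 2: (a1 ⊕ a5) ⊕ 64 = 04 ⊕ 64 = 60
byte 3: (91 ⊕ 4d) ⊕ 61 = dc ⊕ 61 = bd
byte 4: (a9 ⊕ 38) ⊕ 74 = 91 ⊕ 74 = e5
byte 5: (99 ⊕ 35) ⊕ 65 = ac ⊕ 65 = c9
byte 6: (8e ⊕ 83) ⊕ 20 = 0d ⊕ 20 = 2d
byte 7: (c2 ⊕ b9) ⊕ 74 = 7b ⊕ 74 = 0f

467b60bde5c92d0f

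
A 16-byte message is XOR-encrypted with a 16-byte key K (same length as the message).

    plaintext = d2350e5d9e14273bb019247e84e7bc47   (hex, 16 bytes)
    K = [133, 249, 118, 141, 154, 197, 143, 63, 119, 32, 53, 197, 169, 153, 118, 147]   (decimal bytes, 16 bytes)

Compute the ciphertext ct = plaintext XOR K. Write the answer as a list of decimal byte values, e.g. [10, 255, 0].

[87, 204, 120, 208, 4, 209, 168, 4, 199, 57, 17, 187, 45, 126, 202, 212]

XOR is its own inverse, so applying the key byte-wise gives the result directly.
byte 0: d2 ⊕ 85 = 57
byte 1: 35 ⊕ f9 = cc
byte 2: 0e ⊕ 76 = 78
byte 3: 5d ⊕ 8d = d0
byte 4: 9e ⊕ 9a = 04
byte 5: 14 ⊕ c5 = d1
byte 6: 27 ⊕ 8f = a8
byte 7: 3b ⊕ 3f = 04
byte 8: b0 ⊕ 77 = c7
byte 9: 19 ⊕ 20 = 39
byte 10: 24 ⊕ 35 = 11
byte 11: 7e ⊕ c5 = bb
byte 12: 84 ⊕ a9 = 2d
byte 13: e7 ⊕ 99 = 7e
byte 14: bc ⊕ 76 = ca
byte 15: 47 ⊕ 93 = d4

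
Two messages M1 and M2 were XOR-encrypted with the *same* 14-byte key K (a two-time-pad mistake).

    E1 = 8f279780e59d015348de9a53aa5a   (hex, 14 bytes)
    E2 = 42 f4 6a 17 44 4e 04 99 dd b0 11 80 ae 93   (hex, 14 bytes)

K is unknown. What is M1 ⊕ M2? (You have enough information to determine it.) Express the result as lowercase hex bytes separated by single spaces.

cd d3 fd 97 a1 d3 05 ca 95 6e 8b d3 04 c9

E1 ⊕ E2 = (M1 ⊕ K) ⊕ (M2 ⊕ K) = M1 ⊕ M2 — the shared key cancels under XOR.
8f XOR 42 = cd
27 XOR f4 = d3
97 XOR 6a = fd
80 XOR 17 = 97
e5 XOR 44 = a1
9d XOR 4e = d3
01 XOR 04 = 05
53 XOR 99 = ca
48 XOR dd = 95
de XOR b0 = 6e
9a XOR 11 = 8b
53 XOR 80 = d3
aa XOR ae = 04
5a XOR 93 = c9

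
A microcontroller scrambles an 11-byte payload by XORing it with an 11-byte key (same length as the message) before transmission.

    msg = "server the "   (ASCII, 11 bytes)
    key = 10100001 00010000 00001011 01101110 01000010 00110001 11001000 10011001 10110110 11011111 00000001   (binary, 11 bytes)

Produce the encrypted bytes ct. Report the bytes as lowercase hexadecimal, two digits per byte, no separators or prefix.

d27579182743e8eddeba21

73 XOR a1 = d2
65 XOR 10 = 75
72 XOR 0b = 79
76 XOR 6e = 18
65 XOR 42 = 27
72 XOR 31 = 43
20 XOR c8 = e8
74 XOR 99 = ed
68 XOR b6 = de
65 XOR df = ba
20 XOR 01 = 21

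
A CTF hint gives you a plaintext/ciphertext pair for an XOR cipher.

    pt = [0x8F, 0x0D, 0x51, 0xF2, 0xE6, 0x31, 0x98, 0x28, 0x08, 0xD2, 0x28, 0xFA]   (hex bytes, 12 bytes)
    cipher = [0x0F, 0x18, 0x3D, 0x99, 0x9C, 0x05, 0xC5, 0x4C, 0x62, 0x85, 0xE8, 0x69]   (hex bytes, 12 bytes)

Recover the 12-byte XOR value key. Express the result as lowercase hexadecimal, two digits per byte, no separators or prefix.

80156c6b7a345d646a57c093

Since cipher = pt ⊕ key, XORing both sides with pt gives key = pt ⊕ cipher.
10001111 XOR 00001111 = 10000000
00001101 XOR 00011000 = 00010101
01010001 XOR 00111101 = 01101100
11110010 XOR 10011001 = 01101011
11100110 XOR 10011100 = 01111010
00110001 XOR 00000101 = 00110100
10011000 XOR 11000101 = 01011101
00101000 XOR 01001100 = 01100100
00001000 XOR 01100010 = 01101010
11010010 XOR 10000101 = 01010111
00101000 XOR 11101000 = 11000000
11111010 XOR 01101001 = 10010011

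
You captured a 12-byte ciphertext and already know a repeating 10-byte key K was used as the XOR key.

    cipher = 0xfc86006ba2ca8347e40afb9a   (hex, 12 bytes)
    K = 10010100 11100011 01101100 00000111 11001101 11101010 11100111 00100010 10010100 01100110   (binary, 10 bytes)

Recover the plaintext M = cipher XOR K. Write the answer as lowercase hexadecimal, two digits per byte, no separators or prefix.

The 10-byte key repeats, so the effective keystream is 94 e3 6c 07 cd ea e7 22 94 66 94 e3.
byte 0: 252 XOR 148 = 104
byte 1: 134 XOR 227 = 101
byte 2:   0 XOR 108 = 108
byte 3: 107 XOR   7 = 108
byte 4: 162 XOR 205 = 111
byte 5: 202 XOR 234 =  32
byte 6: 131 XOR 231 = 100
byte 7:  71 XOR  34 = 101
byte 8: 228 XOR 148 = 112
byte 9:  10 XOR 102 = 108
byte 10: 251 XOR 148 = 111
byte 11: 154 XOR 227 = 121

68656c6c6f206465706c6f79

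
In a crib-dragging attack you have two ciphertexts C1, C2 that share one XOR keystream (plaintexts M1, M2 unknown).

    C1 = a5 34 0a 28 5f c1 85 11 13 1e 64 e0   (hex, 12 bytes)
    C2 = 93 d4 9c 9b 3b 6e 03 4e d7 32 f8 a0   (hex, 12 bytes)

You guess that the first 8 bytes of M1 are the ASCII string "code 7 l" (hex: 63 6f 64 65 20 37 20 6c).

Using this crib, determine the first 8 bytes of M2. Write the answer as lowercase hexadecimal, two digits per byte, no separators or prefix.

558ff2d64498a633

First, C1 ⊕ C2 = (M1 ⊕ K) ⊕ (M2 ⊕ K) = M1 ⊕ M2, so the key drops out. Then M2 = (M1 ⊕ M2) ⊕ M1 over the first 8 bytes.
byte 0: (a5 xor 93) xor 63 = 36 xor 63 = 55
byte 1: (34 xor d4) xor 6f = e0 xor 6f = 8f
byte 2: (0a xor 9c) xor 64 = 96 xor 64 = f2
byte 3: (28 xor 9b) xor 65 = b3 xor 65 = d6
byte 4: (5f xor 3b) xor 20 = 64 xor 20 = 44
byte 5: (c1 xor 6e) xor 37 = af xor 37 = 98
byte 6: (85 xor 03) xor 20 = 86 xor 20 = a6
byte 7: (11 xor 4e) xor 6c = 5f xor 6c = 33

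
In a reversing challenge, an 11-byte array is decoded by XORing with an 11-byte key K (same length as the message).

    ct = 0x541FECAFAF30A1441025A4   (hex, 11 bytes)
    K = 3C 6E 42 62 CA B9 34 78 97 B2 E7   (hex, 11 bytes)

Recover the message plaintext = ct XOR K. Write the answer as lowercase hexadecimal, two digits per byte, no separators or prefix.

6871aecd6589953c879743

byte 0: 54 XOR 3c = 68
byte 1: 1f XOR 6e = 71
byte 2: ec XOR 42 = ae
byte 3: af XOR 62 = cd
byte 4: af XOR ca = 65
byte 5: 30 XOR b9 = 89
byte 6: a1 XOR 34 = 95
byte 7: 44 XOR 78 = 3c
byte 8: 10 XOR 97 = 87
byte 9: 25 XOR b2 = 97
byte 10: a4 XOR e7 = 43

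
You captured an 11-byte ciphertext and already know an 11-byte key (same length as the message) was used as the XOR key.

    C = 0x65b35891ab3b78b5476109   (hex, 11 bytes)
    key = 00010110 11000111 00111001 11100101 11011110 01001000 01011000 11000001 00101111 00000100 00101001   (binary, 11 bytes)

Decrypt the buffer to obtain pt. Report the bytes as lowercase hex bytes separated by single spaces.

73 74 61 74 75 73 20 74 68 65 20

XOR is its own inverse, so applying the key byte-wise gives the result directly.
byte 0: 01100101 xor 00010110 = 01110011
byte 1: 10110011 xor 11000111 = 01110100
byte 2: 01011000 xor 00111001 = 01100001
byte 3: 10010001 xor 11100101 = 01110100
byte 4: 10101011 xor 11011110 = 01110101
byte 5: 00111011 xor 01001000 = 01110011
byte 6: 01111000 xor 01011000 = 00100000
byte 7: 10110101 xor 11000001 = 01110100
byte 8: 01000111 xor 00101111 = 01101000
byte 9: 01100001 xor 00000100 = 01100101
byte 10: 00001001 xor 00101001 = 00100000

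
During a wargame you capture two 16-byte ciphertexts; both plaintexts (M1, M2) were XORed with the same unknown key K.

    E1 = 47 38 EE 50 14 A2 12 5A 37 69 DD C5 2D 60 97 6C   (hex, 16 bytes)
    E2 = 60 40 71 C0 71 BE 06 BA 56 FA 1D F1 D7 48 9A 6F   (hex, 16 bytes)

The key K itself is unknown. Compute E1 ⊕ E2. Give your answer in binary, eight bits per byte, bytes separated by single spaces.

E1 ⊕ E2 = (M1 ⊕ K) ⊕ (M2 ⊕ K) = M1 ⊕ M2 — the shared key cancels under XOR.
47 XOR 60 = 27
38 XOR 40 = 78
ee XOR 71 = 9f
50 XOR c0 = 90
14 XOR 71 = 65
a2 XOR be = 1c
12 XOR 06 = 14
5a XOR ba = e0
37 XOR 56 = 61
69 XOR fa = 93
dd XOR 1d = c0
c5 XOR f1 = 34
2d XOR d7 = fa
60 XOR 48 = 28
97 XOR 9a = 0d
6c XOR 6f = 03

00100111 01111000 10011111 10010000 01100101 00011100 00010100 11100000 01100001 10010011 11000000 00110100 11111010 00101000 00001101 00000011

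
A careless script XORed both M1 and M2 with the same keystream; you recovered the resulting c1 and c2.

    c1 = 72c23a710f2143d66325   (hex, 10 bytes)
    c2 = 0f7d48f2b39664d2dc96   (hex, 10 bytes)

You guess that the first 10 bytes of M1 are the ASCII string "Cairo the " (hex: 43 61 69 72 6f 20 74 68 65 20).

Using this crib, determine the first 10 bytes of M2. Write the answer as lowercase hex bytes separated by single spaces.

First, c1 ⊕ c2 = (M1 ⊕ K) ⊕ (M2 ⊕ K) = M1 ⊕ M2, so the key drops out. Then M2 = (M1 ⊕ M2) ⊕ M1 over the first 10 bytes.
byte 0: (72 xor 0f) xor 43 = 7d xor 43 = 3e
byte 1: (c2 xor 7d) xor 61 = bf xor 61 = de
byte 2: (3a xor 48) xor 69 = 72 xor 69 = 1b
byte 3: (71 xor f2) xor 72 = 83 xor 72 = f1
byte 4: (0f xor b3) xor 6f = bc xor 6f = d3
byte 5: (21 xor 96) xor 20 = b7 xor 20 = 97
byte 6: (43 xor 64) xor 74 = 27 xor 74 = 53
byte 7: (d6 xor d2) xor 68 = 04 xor 68 = 6c
byte 8: (63 xor dc) xor 65 = bf xor 65 = da
byte 9: (25 xor 96) xor 20 = b3 xor 20 = 93

3e de 1b f1 d3 97 53 6c da 93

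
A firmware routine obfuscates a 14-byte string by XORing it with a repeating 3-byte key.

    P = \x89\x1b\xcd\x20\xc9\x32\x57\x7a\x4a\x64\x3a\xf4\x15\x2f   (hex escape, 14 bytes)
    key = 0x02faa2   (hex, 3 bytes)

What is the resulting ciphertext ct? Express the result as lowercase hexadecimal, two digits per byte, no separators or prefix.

The 3-byte key repeats, so the effective keystream is 02 fa a2 02 fa a2 02 fa a2 02 fa a2 02 fa.
byte 0: 89 xor 02 = 8b
byte 1: 1b xor fa = e1
byte 2: cd xor a2 = 6f
byte 3: 20 xor 02 = 22
byte 4: c9 xor fa = 33
byte 5: 32 xor a2 = 90
byte 6: 57 xor 02 = 55
byte 7: 7a xor fa = 80
byte 8: 4a xor a2 = e8
byte 9: 64 xor 02 = 66
byte 10: 3a xor fa = c0
byte 11: f4 xor a2 = 56
byte 12: 15 xor 02 = 17
byte 13: 2f xor fa = d5

8be16f2233905580e866c05617d5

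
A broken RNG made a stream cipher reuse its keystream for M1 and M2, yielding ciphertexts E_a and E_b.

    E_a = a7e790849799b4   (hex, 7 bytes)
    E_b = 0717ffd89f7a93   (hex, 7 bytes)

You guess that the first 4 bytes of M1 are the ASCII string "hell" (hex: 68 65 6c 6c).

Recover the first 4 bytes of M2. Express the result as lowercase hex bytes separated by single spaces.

First, E_a ⊕ E_b = (M1 ⊕ K) ⊕ (M2 ⊕ K) = M1 ⊕ M2, so the key drops out. Then M2 = (M1 ⊕ M2) ⊕ M1 over the first 4 bytes.
byte 0: (a7 xor 07) xor 68 = a0 xor 68 = c8
byte 1: (e7 xor 17) xor 65 = f0 xor 65 = 95
byte 2: (90 xor ff) xor 6c = 6f xor 6c = 03
byte 3: (84 xor d8) xor 6c = 5c xor 6c = 30

c8 95 03 30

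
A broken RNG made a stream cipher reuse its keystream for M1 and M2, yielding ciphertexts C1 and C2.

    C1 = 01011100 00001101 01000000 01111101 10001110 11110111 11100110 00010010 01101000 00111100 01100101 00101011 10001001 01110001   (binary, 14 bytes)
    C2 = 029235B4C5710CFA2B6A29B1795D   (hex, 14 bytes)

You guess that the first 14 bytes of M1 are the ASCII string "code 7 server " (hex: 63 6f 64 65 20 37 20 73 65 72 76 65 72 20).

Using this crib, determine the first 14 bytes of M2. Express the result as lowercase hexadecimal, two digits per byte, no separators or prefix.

First, C1 ⊕ C2 = (M1 ⊕ K) ⊕ (M2 ⊕ K) = M1 ⊕ M2, so the key drops out. Then M2 = (M1 ⊕ M2) ⊕ M1 over the first 14 bytes.
byte 0: (5c ⊕ 02) ⊕ 63 = 5e ⊕ 63 = 3d
byte 1: (0d ⊕ 92) ⊕ 6f = 9f ⊕ 6f = f0
byte 2: (40 ⊕ 35) ⊕ 64 = 75 ⊕ 64 = 11
byte 3: (7d ⊕ b4) ⊕ 65 = c9 ⊕ 65 = ac
byte 4: (8e ⊕ c5) ⊕ 20 = 4b ⊕ 20 = 6b
byte 5: (f7 ⊕ 71) ⊕ 37 = 86 ⊕ 37 = b1
byte 6: (e6 ⊕ 0c) ⊕ 20 = ea ⊕ 20 = ca
byte 7: (12 ⊕ fa) ⊕ 73 = e8 ⊕ 73 = 9b
byte 8: (68 ⊕ 2b) ⊕ 65 = 43 ⊕ 65 = 26
byte 9: (3c ⊕ 6a) ⊕ 72 = 56 ⊕ 72 = 24
byte 10: (65 ⊕ 29) ⊕ 76 = 4c ⊕ 76 = 3a
byte 11: (2b ⊕ b1) ⊕ 65 = 9a ⊕ 65 = ff
byte 12: (89 ⊕ 79) ⊕ 72 = f0 ⊕ 72 = 82
byte 13: (71 ⊕ 5d) ⊕ 20 = 2c ⊕ 20 = 0c

3df011ac6bb1ca9b26243aff820c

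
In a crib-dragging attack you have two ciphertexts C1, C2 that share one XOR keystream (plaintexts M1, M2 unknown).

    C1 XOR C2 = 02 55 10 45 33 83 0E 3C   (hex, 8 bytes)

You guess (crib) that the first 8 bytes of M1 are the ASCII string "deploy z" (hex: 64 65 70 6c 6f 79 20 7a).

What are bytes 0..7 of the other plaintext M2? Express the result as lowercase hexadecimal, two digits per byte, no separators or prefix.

Since C1 ⊕ C2 = M1 ⊕ M2, XORing with the guessed M1 bytes yields the corresponding M2 bytes: M2 = (C1 ⊕ C2) ⊕ M1.
00000010 XOR 01100100 = 01100110
01010101 XOR 01100101 = 00110000
00010000 XOR 01110000 = 01100000
01000101 XOR 01101100 = 00101001
00110011 XOR 01101111 = 01011100
10000011 XOR 01111001 = 11111010
00001110 XOR 00100000 = 00101110
00111100 XOR 01111010 = 01000110

663060295cfa2e46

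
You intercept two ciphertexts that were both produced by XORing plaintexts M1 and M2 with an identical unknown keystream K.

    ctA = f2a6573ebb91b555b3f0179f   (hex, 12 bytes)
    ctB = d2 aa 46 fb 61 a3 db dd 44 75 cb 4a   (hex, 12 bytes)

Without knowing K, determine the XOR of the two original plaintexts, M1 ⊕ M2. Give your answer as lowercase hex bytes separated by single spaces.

ctA ⊕ ctB = (M1 ⊕ K) ⊕ (M2 ⊕ K) = M1 ⊕ M2 — the shared key cancels under XOR.
byte 0: f2 ⊕ d2 = 20
byte 1: a6 ⊕ aa = 0c
byte 2: 57 ⊕ 46 = 11
byte 3: 3e ⊕ fb = c5
byte 4: bb ⊕ 61 = da
byte 5: 91 ⊕ a3 = 32
byte 6: b5 ⊕ db = 6e
byte 7: 55 ⊕ dd = 88
byte 8: b3 ⊕ 44 = f7
byte 9: f0 ⊕ 75 = 85
byte 10: 17 ⊕ cb = dc
byte 11: 9f ⊕ 4a = d5

20 0c 11 c5 da 32 6e 88 f7 85 dc d5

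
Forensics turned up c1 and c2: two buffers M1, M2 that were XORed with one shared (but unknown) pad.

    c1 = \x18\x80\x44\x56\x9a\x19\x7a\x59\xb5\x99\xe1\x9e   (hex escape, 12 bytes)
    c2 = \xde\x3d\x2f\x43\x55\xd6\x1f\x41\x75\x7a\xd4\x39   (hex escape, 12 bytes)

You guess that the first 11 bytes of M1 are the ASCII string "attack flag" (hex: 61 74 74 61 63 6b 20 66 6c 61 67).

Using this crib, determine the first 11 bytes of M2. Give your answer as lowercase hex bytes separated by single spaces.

First, c1 ⊕ c2 = (M1 ⊕ K) ⊕ (M2 ⊕ K) = M1 ⊕ M2, so the key drops out. Then M2 = (M1 ⊕ M2) ⊕ M1 over the first 11 bytes.
byte 0: (18 ^ de) ^ 61 = c6 ^ 61 = a7
byte 1: (80 ^ 3d) ^ 74 = bd ^ 74 = c9
byte 2: (44 ^ 2f) ^ 74 = 6b ^ 74 = 1f
byte 3: (56 ^ 43) ^ 61 = 15 ^ 61 = 74
byte 4: (9a ^ 55) ^ 63 = cf ^ 63 = ac
byte 5: (19 ^ d6) ^ 6b = cf ^ 6b = a4
byte 6: (7a ^ 1f) ^ 20 = 65 ^ 20 = 45
byte 7: (59 ^ 41) ^ 66 = 18 ^ 66 = 7e
byte 8: (b5 ^ 75) ^ 6c = c0 ^ 6c = ac
byte 9: (99 ^ 7a) ^ 61 = e3 ^ 61 = 82
byte 10: (e1 ^ d4) ^ 67 = 35 ^ 67 = 52

a7 c9 1f 74 ac a4 45 7e ac 82 52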